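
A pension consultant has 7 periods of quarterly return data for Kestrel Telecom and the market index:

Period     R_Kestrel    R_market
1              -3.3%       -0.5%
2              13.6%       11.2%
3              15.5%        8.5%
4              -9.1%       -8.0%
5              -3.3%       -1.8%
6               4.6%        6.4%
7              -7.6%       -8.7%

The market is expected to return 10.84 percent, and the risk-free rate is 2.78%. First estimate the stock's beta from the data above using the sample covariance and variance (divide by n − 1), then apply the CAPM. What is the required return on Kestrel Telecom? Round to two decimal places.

12.45%

Mean R_i = (-3.3 + 13.6 + 15.5 − 9.1 − 3.3 + 4.6 − 7.6) / 7 = 1.4857%
Mean R_m = (-0.5 + 11.2 + 8.5 − 8.0 − 1.8 + 6.4 − 8.7) / 7 = 1.0143%
Σ(R_i − R̄_i)(R_m − R̄_m) = 449.4714  ⇒  Cov = 449.4714 / 6 = 74.9119
Σ(R_m − R̄_m)² = 374.6286  ⇒  Var(R_m) = 374.6286 / 6 = 62.4381
β = Cov / Var(R_m) = 74.9119 / 62.4381 = 1.1998
MRP = 10.84% − 2.78% = 8.06%
E(R) = R_f + β × MRP = 2.78% + 1.1998 × 8.06% = 12.45%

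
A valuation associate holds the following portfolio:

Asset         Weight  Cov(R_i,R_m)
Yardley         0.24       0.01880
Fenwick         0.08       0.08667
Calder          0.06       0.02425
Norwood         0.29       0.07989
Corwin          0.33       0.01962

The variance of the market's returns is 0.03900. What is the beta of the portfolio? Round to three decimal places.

β_Yardley = 0.01880 / 0.03900 = 0.4821
β_Fenwick = 0.08667 / 0.03900 = 2.2223
β_Calder = 0.02425 / 0.03900 = 0.6218
β_Norwood = 0.07989 / 0.03900 = 2.0485
β_Corwin = 0.01962 / 0.03900 = 0.5031
β_P = Σ w_i β_i = 0.24×0.4821 + 0.08×2.2223 + 0.06×0.6218 + 0.29×2.0485 + 0.33×0.5031 = 1.0909

1.091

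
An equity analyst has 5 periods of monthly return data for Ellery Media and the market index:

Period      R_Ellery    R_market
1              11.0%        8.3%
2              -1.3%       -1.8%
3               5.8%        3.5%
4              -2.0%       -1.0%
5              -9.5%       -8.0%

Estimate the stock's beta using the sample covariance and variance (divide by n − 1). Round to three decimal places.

Mean R_i = (11.0 − 1.3 + 5.8 − 2.0 − 9.5) / 5 = 0.8000%
Mean R_m = (8.3 − 1.8 + 3.5 − 1.0 − 8.0) / 5 = 0.2000%
Σ(R_i − R̄_i)(R_m − R̄_m) = 191.1400  ⇒  Cov = 191.1400 / 4 = 47.7850
Σ(R_m − R̄_m)² = 149.1800  ⇒  Var(R_m) = 149.1800 / 4 = 37.2950
β = Cov / Var(R_m) = 47.7850 / 37.2950 = 1.2813

1.281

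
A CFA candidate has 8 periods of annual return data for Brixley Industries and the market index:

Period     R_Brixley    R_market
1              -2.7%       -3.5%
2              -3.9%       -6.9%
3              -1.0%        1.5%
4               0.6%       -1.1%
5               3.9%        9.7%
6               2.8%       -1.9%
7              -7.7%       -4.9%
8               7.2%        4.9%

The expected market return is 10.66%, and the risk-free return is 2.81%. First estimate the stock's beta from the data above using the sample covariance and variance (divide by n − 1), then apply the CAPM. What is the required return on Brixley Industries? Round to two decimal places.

Mean R_i = (-2.7 − 3.9 − 1.0 + 0.6 + 3.9 + 2.8 − 7.7 + 7.2) / 8 = -0.1000%
Mean R_m = (-3.5 − 6.9 + 1.5 − 1.1 + 9.7 − 1.9 − 4.9 + 4.9) / 8 = -0.2750%
Σ(R_i − R̄_i)(R_m − R̄_m) = 139.5000  ⇒  Cov = 139.5000 / 7 = 19.9286
Σ(R_m − R̄_m)² = 208.4350  ⇒  Var(R_m) = 208.4350 / 7 = 29.7764
β = Cov / Var(R_m) = 19.9286 / 29.7764 = 0.6693
MRP = 10.66% − 2.81% = 7.85%
E(R) = R_f + β × MRP = 2.81% + 0.6693 × 7.85% = 8.06%

8.06%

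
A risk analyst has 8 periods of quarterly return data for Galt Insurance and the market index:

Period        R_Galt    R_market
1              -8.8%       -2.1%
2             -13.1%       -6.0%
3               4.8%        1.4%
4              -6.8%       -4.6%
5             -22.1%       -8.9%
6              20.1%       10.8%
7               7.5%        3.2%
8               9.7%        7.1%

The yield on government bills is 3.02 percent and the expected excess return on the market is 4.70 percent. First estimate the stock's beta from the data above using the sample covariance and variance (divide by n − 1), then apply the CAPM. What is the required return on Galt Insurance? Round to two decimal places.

Mean R_i = (-8.8 − 13.1 + 4.8 − 6.8 − 22.1 + 20.1 + 7.5 + 9.7) / 8 = -1.0875%
Mean R_m = (-2.1 − 6.0 + 1.4 − 4.6 − 8.9 + 10.8 + 3.2 + 7.1) / 8 = 0.1125%
Σ(R_i − R̄_i)(R_m − R̄_m) = 642.6988  ⇒  Cov = 642.6988 / 7 = 91.8141
Σ(R_m − R̄_m)² = 319.9288  ⇒  Var(R_m) = 319.9288 / 7 = 45.7041
β = Cov / Var(R_m) = 91.8141 / 45.7041 = 2.0089
E(R) = R_f + β × MRP = 3.02% + 2.0089 × 4.70% = 12.46%

12.46%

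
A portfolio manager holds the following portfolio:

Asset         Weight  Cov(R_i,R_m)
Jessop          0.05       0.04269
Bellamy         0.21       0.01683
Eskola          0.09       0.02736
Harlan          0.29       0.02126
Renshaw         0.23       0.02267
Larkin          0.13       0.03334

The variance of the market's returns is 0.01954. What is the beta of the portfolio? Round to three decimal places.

1.220

β_Jessop = 0.04269 / 0.01954 = 2.1847
β_Bellamy = 0.01683 / 0.01954 = 0.8613
β_Eskola = 0.02736 / 0.01954 = 1.4002
β_Harlan = 0.02126 / 0.01954 = 1.0880
β_Renshaw = 0.02267 / 0.01954 = 1.1602
β_Larkin = 0.03334 / 0.01954 = 1.7062
β_P = Σ w_i β_i = 0.05×2.1847 + 0.21×0.8613 + 0.09×1.4002 + 0.29×1.0880 + 0.23×1.1602 + 0.13×1.7062 = 1.2203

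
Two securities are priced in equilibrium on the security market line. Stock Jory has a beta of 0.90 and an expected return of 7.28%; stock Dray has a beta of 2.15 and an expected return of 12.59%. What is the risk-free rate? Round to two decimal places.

Both satisfy E(R) = R_f + β·MRP, so the slope of the SML is
MRP = (12.59% − 7.28%) / (2.15 − 0.90) = 5.31% / 1.25 = 4.2480%
R_f = E(R_Jory) − β_Jory·MRP = 7.28% − 0.90 × 4.2480% = 3.4568%

3.46%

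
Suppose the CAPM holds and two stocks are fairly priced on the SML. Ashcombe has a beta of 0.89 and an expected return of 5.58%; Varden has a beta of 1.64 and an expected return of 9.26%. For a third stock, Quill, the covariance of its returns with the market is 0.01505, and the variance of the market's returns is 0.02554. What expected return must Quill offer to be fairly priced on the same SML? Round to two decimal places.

4.10%

MRP = (9.26% − 5.58%) / (1.64 − 0.89) = 4.9067%
R_f = 5.58% − 0.89 × 4.9067% = 1.2130%
β_Quill = Cov / Var(R_m) = 0.01505 / 0.02554 = 0.5893
E(R_Quill) = R_f + β × MRP = 1.2130% + 0.5893 × 4.9067% = 4.10%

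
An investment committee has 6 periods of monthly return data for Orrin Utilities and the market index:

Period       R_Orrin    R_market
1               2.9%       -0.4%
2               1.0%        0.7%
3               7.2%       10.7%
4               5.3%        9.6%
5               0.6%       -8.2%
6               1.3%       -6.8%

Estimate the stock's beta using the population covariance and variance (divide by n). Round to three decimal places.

0.306

Mean R_i = (2.9 + 1.0 + 7.2 + 5.3 + 0.6 + 1.3) / 6 = 3.0500%
Mean R_m = (-0.4 + 0.7 + 10.7 + 9.6 − 8.2 − 6.8) / 6 = 0.9333%
Σ(R_i − R̄_i)(R_m − R̄_m) = 96.6200  ⇒  Cov = 96.6200 / 6 = 16.1033
Σ(R_m − R̄_m)² = 315.5533  ⇒  Var(R_m) = 315.5533 / 6 = 52.5922
β = Cov / Var(R_m) = 16.1033 / 52.5922 = 0.3062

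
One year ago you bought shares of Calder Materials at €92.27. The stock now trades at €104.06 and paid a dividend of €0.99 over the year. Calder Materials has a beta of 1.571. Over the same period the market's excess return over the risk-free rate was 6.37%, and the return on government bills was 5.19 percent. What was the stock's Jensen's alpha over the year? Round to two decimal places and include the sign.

Realised HPR = (P1 + D1 − P0) / P0 = (104.06 + 0.99 − 92.27) / 92.27 = 12.78 / 92.27 = 13.8507%
CAPM required = R_f + β·MRP = 5.19% + 1.571 × 6.37% = 15.19727%
α = realised − required = 13.8507% − 15.19727% = -1.35%

-1.35%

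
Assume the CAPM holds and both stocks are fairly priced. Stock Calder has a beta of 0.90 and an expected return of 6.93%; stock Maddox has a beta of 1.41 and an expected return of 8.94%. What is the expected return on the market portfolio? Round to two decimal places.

7.32%

Both satisfy E(R) = R_f + β·MRP, so the slope of the SML is
MRP = (8.94% − 6.93%) / (1.41 − 0.90) = 2.01% / 0.51 = 3.9412%
R_f = E(R_Calder) − β_Calder·MRP = 6.93% − 0.90 × 3.9412% = 3.3829%
E(R_m) = R_f + MRP = 3.3829% + 3.9412% = 7.32%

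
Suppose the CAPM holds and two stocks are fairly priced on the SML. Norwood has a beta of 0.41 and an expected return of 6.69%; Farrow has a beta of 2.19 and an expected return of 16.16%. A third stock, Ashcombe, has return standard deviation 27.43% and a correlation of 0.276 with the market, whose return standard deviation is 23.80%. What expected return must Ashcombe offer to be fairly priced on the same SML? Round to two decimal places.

6.20%

MRP = (16.16% − 6.69%) / (2.19 − 0.41) = 5.3202%
R_f = 6.69% − 0.41 × 5.3202% = 4.5087%
β_Ashcombe = ρ·σ_i/σ_m = 0.276 × 27.43 / 23.80 = 0.3181
E(R_Ashcombe) = R_f + β × MRP = 4.5087% + 0.3181 × 5.3202% = 6.20%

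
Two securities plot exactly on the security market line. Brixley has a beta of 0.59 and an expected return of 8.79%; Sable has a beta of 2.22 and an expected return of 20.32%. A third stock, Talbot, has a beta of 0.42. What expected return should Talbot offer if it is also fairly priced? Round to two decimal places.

7.59%

MRP (SML slope) = (20.32% − 8.79%) / (2.22 − 0.59) = 11.53% / 1.63 = 7.0736%
R_f (intercept) = 8.79% − 0.59 × 7.0736% = 4.6166%
E(R_Talbot) = R_f + β × MRP = 4.6166% + 0.42 × 7.0736% = 7.59%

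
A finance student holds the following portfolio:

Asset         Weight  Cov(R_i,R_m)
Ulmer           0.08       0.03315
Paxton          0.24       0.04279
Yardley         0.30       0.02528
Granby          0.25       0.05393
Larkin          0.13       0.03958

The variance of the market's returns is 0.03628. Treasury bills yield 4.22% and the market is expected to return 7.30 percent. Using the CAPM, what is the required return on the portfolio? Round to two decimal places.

7.54%

β_Ulmer = 0.03315 / 0.03628 = 0.9137
β_Paxton = 0.04279 / 0.03628 = 1.1794
β_Yardley = 0.02528 / 0.03628 = 0.6968
β_Granby = 0.05393 / 0.03628 = 1.4865
β_Larkin = 0.03958 / 0.03628 = 1.0910
β_P = Σ w_i β_i = 0.08×0.9137 + 0.24×1.1794 + 0.30×0.6968 + 0.25×1.4865 + 0.13×1.0910 = 1.0786
MRP = 7.30% − 4.22% = 3.08%
E(R_P) = R_f + β_P × MRP = 4.22% + 1.0786 × 3.08% = 7.54%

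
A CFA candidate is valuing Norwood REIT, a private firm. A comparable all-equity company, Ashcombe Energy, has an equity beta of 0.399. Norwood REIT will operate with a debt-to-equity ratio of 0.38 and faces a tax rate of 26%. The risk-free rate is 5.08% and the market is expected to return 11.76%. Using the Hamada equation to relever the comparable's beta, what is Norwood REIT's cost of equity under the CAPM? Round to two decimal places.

β_L = β_U × [1 + (1 − t)(D/E)] = 0.399 × [1 + (1 − 0.26) × 0.38]
    = 0.399 × [1 + 0.74 × 0.38] = 0.399 × 1.2812 = 0.5112
MRP = 11.76% − 5.08% = 6.68%
E(R) = R_f + β_L × MRP = 5.08% + 0.5112 × 6.68% = 8.49%

8.49%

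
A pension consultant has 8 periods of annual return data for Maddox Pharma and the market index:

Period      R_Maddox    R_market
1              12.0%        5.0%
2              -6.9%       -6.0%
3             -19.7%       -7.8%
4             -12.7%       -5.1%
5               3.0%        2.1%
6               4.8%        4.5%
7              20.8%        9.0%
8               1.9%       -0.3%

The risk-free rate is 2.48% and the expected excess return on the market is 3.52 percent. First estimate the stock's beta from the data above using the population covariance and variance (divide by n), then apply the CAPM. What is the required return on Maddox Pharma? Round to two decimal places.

9.90%

Mean R_i = (12.0 − 6.9 − 19.7 − 12.7 + 3.0 + 4.8 + 20.8 + 1.9) / 8 = 0.4000%
Mean R_m = (5.0 − 6.0 − 7.8 − 5.1 + 2.1 + 4.5 + 9.0 − 0.3) / 8 = 0.1750%
Σ(R_i − R̄_i)(R_m − R̄_m) = 533.8000  ⇒  Cov = 533.8000 / 8 = 66.7250
Σ(R_m − R̄_m)² = 253.3550  ⇒  Var(R_m) = 253.3550 / 8 = 31.6694
β = Cov / Var(R_m) = 66.7250 / 31.6694 = 2.1069
E(R) = R_f + β × MRP = 2.48% + 2.1069 × 3.52% = 9.90%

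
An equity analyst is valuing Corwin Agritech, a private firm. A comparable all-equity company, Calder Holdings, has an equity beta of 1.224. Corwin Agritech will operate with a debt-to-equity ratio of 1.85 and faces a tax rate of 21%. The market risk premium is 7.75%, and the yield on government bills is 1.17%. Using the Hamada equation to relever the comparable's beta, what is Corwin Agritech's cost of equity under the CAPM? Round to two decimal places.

β_L = β_U × [1 + (1 − t)(D/E)] = 1.224 × [1 + (1 − 0.21) × 1.85]
    = 1.224 × [1 + 0.79 × 1.85] = 1.224 × 2.4615 = 3.0129
E(R) = R_f + β_L × MRP = 1.17% + 3.0129 × 7.75% = 24.52%

24.52%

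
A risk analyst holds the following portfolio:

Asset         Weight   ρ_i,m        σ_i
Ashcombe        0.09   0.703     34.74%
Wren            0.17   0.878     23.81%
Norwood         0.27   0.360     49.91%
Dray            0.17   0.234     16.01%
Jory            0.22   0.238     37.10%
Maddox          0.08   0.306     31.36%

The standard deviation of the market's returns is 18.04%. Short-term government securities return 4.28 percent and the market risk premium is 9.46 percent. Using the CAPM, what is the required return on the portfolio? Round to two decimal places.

11.60%

β_Ashcombe = 0.703 × 34.74% / 18.04% = 1.3538
β_Wren = 0.878 × 23.81% / 18.04% = 1.1588
β_Norwood = 0.360 × 49.91% / 18.04% = 0.9960
β_Dray = 0.234 × 16.01% / 18.04% = 0.2077
β_Jory = 0.238 × 37.10% / 18.04% = 0.4895
β_Maddox = 0.306 × 31.36% / 18.04% = 0.5319
β_P = Σ w_i β_i = 0.09×1.3538 + 0.17×1.1588 + 0.27×0.9960 + 0.17×0.2077 + 0.22×0.4895 + 0.08×0.5319 = 0.7733
E(R_P) = R_f + β_P × MRP = 4.28% + 0.7733 × 9.46% = 11.60%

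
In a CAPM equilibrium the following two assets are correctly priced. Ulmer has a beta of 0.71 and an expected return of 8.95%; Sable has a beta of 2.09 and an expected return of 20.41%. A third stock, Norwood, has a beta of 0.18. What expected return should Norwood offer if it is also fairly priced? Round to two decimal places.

4.55%

MRP (SML slope) = (20.41% − 8.95%) / (2.09 − 0.71) = 11.46% / 1.38 = 8.3043%
R_f (intercept) = 8.95% − 0.71 × 8.3043% = 3.0539%
E(R_Norwood) = R_f + β × MRP = 3.0539% + 0.18 × 8.3043% = 4.55%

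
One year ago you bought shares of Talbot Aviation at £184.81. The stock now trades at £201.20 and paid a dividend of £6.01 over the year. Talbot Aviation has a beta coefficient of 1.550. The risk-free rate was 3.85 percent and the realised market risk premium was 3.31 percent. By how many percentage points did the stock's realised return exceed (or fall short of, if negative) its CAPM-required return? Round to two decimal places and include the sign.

Realised HPR = (P1 + D1 − P0) / P0 = (201.20 + 6.01 − 184.81) / 184.81 = 22.40 / 184.81 = 12.1206%
CAPM required = R_f + β·MRP = 3.85% + 1.550 × 3.31% = 8.98050%
α = realised − required = 12.1206% − 8.98050% = +3.14%

+3.14%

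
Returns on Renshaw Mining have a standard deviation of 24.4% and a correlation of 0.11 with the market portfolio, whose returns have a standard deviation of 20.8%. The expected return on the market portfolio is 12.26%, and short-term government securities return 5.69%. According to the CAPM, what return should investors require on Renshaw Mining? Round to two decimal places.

6.54%

β = ρ × σ_i / σ_m = 0.11 × 24.4% / 20.8% = 0.1290
MRP = 12.26% − 5.69% = 6.57%
E(R) = 5.69% + 0.1290 × 6.57% = 6.54%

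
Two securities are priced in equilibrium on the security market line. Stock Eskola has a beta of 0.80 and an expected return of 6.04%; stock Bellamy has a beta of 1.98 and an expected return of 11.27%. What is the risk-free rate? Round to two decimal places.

Both satisfy E(R) = R_f + β·MRP, so the slope of the SML is
MRP = (11.27% − 6.04%) / (1.98 − 0.80) = 5.23% / 1.18 = 4.4322%
R_f = E(R_Eskola) − β_Eskola·MRP = 6.04% − 0.80 × 4.4322% = 2.4942%

2.49%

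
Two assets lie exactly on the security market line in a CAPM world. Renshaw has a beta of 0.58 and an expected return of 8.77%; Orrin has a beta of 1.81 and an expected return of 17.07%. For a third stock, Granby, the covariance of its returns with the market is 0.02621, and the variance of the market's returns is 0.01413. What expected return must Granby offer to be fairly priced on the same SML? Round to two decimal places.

17.37%

MRP = (17.07% − 8.77%) / (1.81 − 0.58) = 6.7480%
R_f = 8.77% − 0.58 × 6.7480% = 4.8562%
β_Granby = Cov / Var(R_m) = 0.02621 / 0.01413 = 1.8549
E(R_Granby) = R_f + β × MRP = 4.8562% + 1.8549 × 6.7480% = 17.37%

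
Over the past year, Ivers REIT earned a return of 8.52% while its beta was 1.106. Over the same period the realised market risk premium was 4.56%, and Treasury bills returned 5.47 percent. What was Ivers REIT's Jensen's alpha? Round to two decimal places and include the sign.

CAPM benchmark = R_f + β(R_m − R_f) = 5.47% + 1.106 × 4.56% = 10.51336%
α = actual − benchmark = 8.52% − 10.51336% = -1.99%

-1.99%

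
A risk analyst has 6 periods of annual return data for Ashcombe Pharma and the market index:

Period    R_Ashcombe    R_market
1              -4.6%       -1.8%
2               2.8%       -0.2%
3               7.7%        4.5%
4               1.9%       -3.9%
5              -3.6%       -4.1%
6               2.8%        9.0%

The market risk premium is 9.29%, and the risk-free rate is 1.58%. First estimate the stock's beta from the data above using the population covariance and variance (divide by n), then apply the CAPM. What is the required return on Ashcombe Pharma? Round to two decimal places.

Mean R_i = (-4.6 + 2.8 + 7.7 + 1.9 − 3.6 + 2.8) / 6 = 1.1667%
Mean R_m = (-1.8 − 0.2 + 4.5 − 3.9 − 4.1 + 9.0) / 6 = 0.5833%
Σ(R_i − R̄_i)(R_m − R̄_m) = 70.8367  ⇒  Cov = 70.8367 / 6 = 11.8061
Σ(R_m − R̄_m)² = 134.5083  ⇒  Var(R_m) = 134.5083 / 6 = 22.4181
β = Cov / Var(R_m) = 11.8061 / 22.4181 = 0.5266
E(R) = R_f + β × MRP = 1.58% + 0.5266 × 9.29% = 6.47%

6.47%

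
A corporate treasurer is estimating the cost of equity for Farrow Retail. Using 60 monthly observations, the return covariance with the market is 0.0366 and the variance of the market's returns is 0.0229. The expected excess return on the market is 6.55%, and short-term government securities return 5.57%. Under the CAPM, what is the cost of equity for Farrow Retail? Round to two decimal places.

β = Cov(R_i, R_m) / Var(R_m) = 0.0366 / 0.0229 = 1.5983
E(R) = R_f + β × MRP = 5.57% + 1.5983 × 6.55% = 16.04%

16.04%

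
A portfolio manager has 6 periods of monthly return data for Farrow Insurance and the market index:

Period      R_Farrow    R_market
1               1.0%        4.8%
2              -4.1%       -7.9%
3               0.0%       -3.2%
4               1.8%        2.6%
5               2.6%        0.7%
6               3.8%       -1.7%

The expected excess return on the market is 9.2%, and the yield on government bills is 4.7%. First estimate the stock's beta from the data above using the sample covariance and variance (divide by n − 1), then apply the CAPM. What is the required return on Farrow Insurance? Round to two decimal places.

Mean R_i = (1.0 − 4.1 + 0.0 + 1.8 + 2.6 + 3.8) / 6 = 0.8500%
Mean R_m = (4.8 − 7.9 − 3.2 + 2.6 + 0.7 − 1.7) / 6 = -0.7833%
Σ(R_i − R̄_i)(R_m − R̄_m) = 41.2250  ⇒  Cov = 41.2250 / 5 = 8.2450
Σ(R_m − R̄_m)² = 102.1483  ⇒  Var(R_m) = 102.1483 / 5 = 20.4297
β = Cov / Var(R_m) = 8.2450 / 20.4297 = 0.4036
E(R) = R_f + β × MRP = 4.7% + 0.4036 × 9.2% = 8.41%

8.41%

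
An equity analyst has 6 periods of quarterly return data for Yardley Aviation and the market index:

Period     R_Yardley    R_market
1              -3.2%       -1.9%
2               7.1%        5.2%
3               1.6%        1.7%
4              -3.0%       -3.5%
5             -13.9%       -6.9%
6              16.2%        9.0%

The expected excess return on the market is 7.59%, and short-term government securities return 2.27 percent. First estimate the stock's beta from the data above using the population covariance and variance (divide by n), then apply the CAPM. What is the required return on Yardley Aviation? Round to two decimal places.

15.27%

Mean R_i = (-3.2 + 7.1 + 1.6 − 3.0 − 13.9 + 16.2) / 6 = 0.8000%
Mean R_m = (-1.9 + 5.2 + 1.7 − 3.5 − 6.9 + 9.0) / 6 = 0.6000%
Σ(R_i − R̄_i)(R_m − R̄_m) = 295.0500  ⇒  Cov = 295.0500 / 6 = 49.1750
Σ(R_m − R̄_m)² = 172.2400  ⇒  Var(R_m) = 172.2400 / 6 = 28.7067
β = Cov / Var(R_m) = 49.1750 / 28.7067 = 1.7130
E(R) = R_f + β × MRP = 2.27% + 1.7130 × 7.59% = 15.27%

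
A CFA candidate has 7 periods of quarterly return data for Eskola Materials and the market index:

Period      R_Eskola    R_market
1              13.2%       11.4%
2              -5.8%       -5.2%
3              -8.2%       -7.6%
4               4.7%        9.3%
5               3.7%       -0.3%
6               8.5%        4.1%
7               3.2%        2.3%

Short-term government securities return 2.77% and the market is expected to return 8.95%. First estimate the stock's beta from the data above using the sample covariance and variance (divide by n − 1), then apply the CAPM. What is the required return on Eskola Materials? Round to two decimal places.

Mean R_i = (13.2 − 5.8 − 8.2 + 4.7 + 3.7 + 8.5 + 3.2) / 7 = 2.7571%
Mean R_m = (11.4 − 5.2 − 7.6 + 9.3 − 0.3 + 4.1 + 2.3) / 7 = 2.0000%
Σ(R_i − R̄_i)(R_m − R̄_m) = 289.1700  ⇒  Cov = 289.1700 / 6 = 48.1950
Σ(R_m − R̄_m)² = 295.4400  ⇒  Var(R_m) = 295.4400 / 6 = 49.2400
β = Cov / Var(R_m) = 48.1950 / 49.2400 = 0.9788
MRP = 8.95% − 2.77% = 6.18%
E(R) = R_f + β × MRP = 2.77% + 0.9788 × 6.18% = 8.82%

8.82%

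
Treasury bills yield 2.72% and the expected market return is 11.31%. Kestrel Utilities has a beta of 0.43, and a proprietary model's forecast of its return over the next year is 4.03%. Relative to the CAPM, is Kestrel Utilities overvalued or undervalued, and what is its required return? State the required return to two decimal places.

Overvalued; required return 6.41%

MRP = 11.31% − 2.72% = 8.59%
Required return = R_f + β·MRP = 2.72% + 0.43 × 8.59% = 6.41%
Forecast 4.03% < required 6.41% → the stock plots below the SML → overvalued.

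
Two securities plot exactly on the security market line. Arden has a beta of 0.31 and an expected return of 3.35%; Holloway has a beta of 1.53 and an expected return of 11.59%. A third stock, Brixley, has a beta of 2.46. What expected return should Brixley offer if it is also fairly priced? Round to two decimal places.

MRP (SML slope) = (11.59% − 3.35%) / (1.53 − 0.31) = 8.24% / 1.22 = 6.7541%
R_f (intercept) = 3.35% − 0.31 × 6.7541% = 1.2562%
E(R_Brixley) = R_f + β × MRP = 1.2562% + 2.46 × 6.7541% = 17.87%

17.87%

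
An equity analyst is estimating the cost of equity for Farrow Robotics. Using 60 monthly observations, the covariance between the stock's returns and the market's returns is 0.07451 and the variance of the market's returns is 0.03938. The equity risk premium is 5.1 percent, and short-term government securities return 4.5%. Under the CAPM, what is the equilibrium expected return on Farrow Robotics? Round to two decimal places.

14.15%

β = Cov(R_i, R_m) / Var(R_m) = 0.07451 / 0.03938 = 1.8921
E(R) = R_f + β × MRP = 4.5% + 1.8921 × 5.1% = 14.15%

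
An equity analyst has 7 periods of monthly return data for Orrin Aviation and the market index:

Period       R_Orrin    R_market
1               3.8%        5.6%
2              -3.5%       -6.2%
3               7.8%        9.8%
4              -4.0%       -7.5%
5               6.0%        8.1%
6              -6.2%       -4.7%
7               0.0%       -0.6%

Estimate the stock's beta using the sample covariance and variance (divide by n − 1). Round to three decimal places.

Mean R_i = (3.8 − 3.5 + 7.8 − 4.0 + 6.0 − 6.2 + 0.0) / 7 = 0.5571%
Mean R_m = (5.6 − 6.2 + 9.8 − 7.5 + 8.1 − 4.7 − 0.6) / 7 = 0.6429%
Σ(R_i − R̄_i)(R_m − R̄_m) = 224.6529  ⇒  Cov = 224.6529 / 6 = 37.4422
Σ(R_m − R̄_m)² = 307.2571  ⇒  Var(R_m) = 307.2571 / 6 = 51.2095
β = Cov / Var(R_m) = 37.4422 / 51.2095 = 0.7312

0.731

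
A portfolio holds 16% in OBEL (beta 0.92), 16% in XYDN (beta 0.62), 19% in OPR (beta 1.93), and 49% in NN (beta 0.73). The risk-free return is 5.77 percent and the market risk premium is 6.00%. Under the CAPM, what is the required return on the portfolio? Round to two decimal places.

11.59%

β_P = Σ w_i β_i = 0.16×0.92 + 0.16×0.62 + 0.19×1.93 + 0.49×0.73 = 0.9708
E(R_P) = R_f + β_P × MRP = 5.77% + 0.9708 × 6.00% = 11.59%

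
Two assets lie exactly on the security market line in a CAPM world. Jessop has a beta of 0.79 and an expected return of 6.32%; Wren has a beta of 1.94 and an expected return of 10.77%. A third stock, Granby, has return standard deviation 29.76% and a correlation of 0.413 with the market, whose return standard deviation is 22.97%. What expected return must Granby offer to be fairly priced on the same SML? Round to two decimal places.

5.33%

MRP = (10.77% − 6.32%) / (1.94 − 0.79) = 3.8696%
R_f = 6.32% − 0.79 × 3.8696% = 3.2630%
β_Granby = ρ·σ_i/σ_m = 0.413 × 29.76 / 22.97 = 0.5351
E(R_Granby) = R_f + β × MRP = 3.2630% + 0.5351 × 3.8696% = 5.33%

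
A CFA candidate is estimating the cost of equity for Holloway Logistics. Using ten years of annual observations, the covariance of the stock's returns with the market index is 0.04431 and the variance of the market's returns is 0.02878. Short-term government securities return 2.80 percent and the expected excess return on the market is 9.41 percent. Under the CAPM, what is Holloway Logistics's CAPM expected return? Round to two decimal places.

β = Cov(R_i, R_m) / Var(R_m) = 0.04431 / 0.02878 = 1.5396
E(R) = R_f + β × MRP = 2.80% + 1.5396 × 9.41% = 17.29%

17.29%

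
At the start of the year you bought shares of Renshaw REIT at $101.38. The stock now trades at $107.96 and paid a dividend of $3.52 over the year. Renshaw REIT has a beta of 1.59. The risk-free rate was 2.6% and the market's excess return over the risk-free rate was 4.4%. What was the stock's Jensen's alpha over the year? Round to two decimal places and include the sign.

Realised HPR = (P1 + D1 − P0) / P0 = (107.96 + 3.52 − 101.38) / 101.38 = 10.10 / 101.38 = 9.9625%
CAPM required = R_f + β·MRP = 2.6% + 1.59 × 4.4% = 9.5960%
α = realised − required = 9.9625% − 9.5960% = +0.37%

+0.37%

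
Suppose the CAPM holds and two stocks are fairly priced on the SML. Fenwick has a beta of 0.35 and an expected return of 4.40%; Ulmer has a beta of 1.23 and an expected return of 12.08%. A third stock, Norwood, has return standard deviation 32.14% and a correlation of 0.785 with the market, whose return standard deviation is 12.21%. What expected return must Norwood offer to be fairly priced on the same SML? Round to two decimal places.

MRP = (12.08% − 4.40%) / (1.23 − 0.35) = 8.7273%
R_f = 4.40% − 0.35 × 8.7273% = 1.3454%
β_Norwood = ρ·σ_i/σ_m = 0.785 × 32.14 / 12.21 = 2.0663
E(R_Norwood) = R_f + β × MRP = 1.3454% + 2.0663 × 8.7273% = 19.38%

19.38%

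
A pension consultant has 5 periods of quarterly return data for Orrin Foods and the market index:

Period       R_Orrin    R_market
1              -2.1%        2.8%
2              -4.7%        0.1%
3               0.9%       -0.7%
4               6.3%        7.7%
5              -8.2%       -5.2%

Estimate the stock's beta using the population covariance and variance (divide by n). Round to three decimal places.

Mean R_i = (-2.1 − 4.7 + 0.9 + 6.3 − 8.2) / 5 = -1.5600%
Mean R_m = (2.8 + 0.1 − 0.7 + 7.7 − 5.2) / 5 = 0.9400%
Σ(R_i − R̄_i)(R_m − R̄_m) = 91.5020  ⇒  Cov = 91.5020 / 5 = 18.3004
Σ(R_m − R̄_m)² = 90.2520  ⇒  Var(R_m) = 90.2520 / 5 = 18.0504
β = Cov / Var(R_m) = 18.3004 / 18.0504 = 1.0139

1.014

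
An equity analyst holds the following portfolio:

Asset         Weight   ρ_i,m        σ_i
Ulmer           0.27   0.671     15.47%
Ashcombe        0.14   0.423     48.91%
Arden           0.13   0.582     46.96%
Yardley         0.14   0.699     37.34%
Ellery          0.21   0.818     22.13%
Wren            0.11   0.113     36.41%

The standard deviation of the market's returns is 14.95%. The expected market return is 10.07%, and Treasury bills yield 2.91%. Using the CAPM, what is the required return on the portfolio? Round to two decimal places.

11.13%

β_Ulmer = 0.671 × 15.47% / 14.95% = 0.6943
β_Ashcombe = 0.423 × 48.91% / 14.95% = 1.3839
β_Arden = 0.582 × 46.96% / 14.95% = 1.8281
β_Yardley = 0.699 × 37.34% / 14.95% = 1.7459
β_Ellery = 0.818 × 22.13% / 14.95% = 1.2109
β_Wren = 0.113 × 36.41% / 14.95% = 0.2752
β_P = Σ w_i β_i = 0.27×0.6943 + 0.14×1.3839 + 0.13×1.8281 + 0.14×1.7459 + 0.21×1.2109 + 0.11×0.2752 = 1.1478
MRP = 10.07% − 2.91% = 7.16%
E(R_P) = R_f + β_P × MRP = 2.91% + 1.1478 × 7.16% = 11.13%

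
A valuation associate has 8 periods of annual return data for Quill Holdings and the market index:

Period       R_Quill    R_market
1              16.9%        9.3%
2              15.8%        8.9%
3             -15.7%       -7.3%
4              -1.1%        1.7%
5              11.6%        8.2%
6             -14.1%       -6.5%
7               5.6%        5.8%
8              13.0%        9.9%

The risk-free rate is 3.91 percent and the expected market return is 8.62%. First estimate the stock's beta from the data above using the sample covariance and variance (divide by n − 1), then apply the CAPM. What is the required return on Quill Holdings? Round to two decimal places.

12.49%

Mean R_i = (16.9 + 15.8 − 15.7 − 1.1 + 11.6 − 14.1 + 5.6 + 13.0) / 8 = 4.0000%
Mean R_m = (9.3 + 8.9 − 7.3 + 1.7 + 8.2 − 6.5 + 5.8 + 9.9) / 8 = 3.7500%
Σ(R_i − R̄_i)(R_m − R̄_m) = 638.4800  ⇒  Cov = 638.4800 / 7 = 91.2114
Σ(R_m − R̄_m)² = 350.5200  ⇒  Var(R_m) = 350.5200 / 7 = 50.0743
β = Cov / Var(R_m) = 91.2114 / 50.0743 = 1.8215
MRP = 8.62% − 3.91% = 4.71%
E(R) = R_f + β × MRP = 3.91% + 1.8215 × 4.71% = 12.49%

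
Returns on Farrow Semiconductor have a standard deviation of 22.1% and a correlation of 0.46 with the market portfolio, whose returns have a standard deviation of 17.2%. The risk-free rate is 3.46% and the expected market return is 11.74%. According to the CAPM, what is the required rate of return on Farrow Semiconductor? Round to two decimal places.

8.35%

β = ρ × σ_i / σ_m = 0.46 × 22.1% / 17.2% = 0.5910
MRP = 11.74% − 3.46% = 8.28%
E(R) = 3.46% + 0.5910 × 8.28% = 8.35%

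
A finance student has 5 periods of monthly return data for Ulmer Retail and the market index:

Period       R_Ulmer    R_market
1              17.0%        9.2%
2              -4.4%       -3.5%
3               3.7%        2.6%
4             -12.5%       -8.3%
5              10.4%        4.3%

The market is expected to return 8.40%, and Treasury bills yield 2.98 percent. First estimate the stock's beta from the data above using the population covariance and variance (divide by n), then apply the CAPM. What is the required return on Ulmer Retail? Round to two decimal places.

12.17%

Mean R_i = (17.0 − 4.4 + 3.7 − 12.5 + 10.4) / 5 = 2.8400%
Mean R_m = (9.2 − 3.5 + 2.6 − 8.3 + 4.3) / 5 = 0.8600%
Σ(R_i − R̄_i)(R_m − R̄_m) = 317.6780  ⇒  Cov = 317.6780 / 5 = 63.5356
Σ(R_m − R̄_m)² = 187.3320  ⇒  Var(R_m) = 187.3320 / 5 = 37.4664
β = Cov / Var(R_m) = 63.5356 / 37.4664 = 1.6958
MRP = 8.40% − 2.98% = 5.42%
E(R) = R_f + β × MRP = 2.98% + 1.6958 × 5.42% = 12.17%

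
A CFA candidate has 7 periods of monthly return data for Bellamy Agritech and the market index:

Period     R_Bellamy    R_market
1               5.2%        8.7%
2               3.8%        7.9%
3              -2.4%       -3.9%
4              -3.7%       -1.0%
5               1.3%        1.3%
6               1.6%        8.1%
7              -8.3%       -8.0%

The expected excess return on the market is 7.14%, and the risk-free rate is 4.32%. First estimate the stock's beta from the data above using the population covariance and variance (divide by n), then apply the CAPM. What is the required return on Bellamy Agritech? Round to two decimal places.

9.08%

Mean R_i = (5.2 + 3.8 − 2.4 − 3.7 + 1.3 + 1.6 − 8.3) / 7 = -0.3571%
Mean R_m = (8.7 + 7.9 − 3.9 − 1.0 + 1.3 + 8.1 − 8.0) / 7 = 1.8714%
Σ(R_i − R̄_i)(R_m − R̄_m) = 174.0486  ⇒  Cov = 174.0486 / 7 = 24.8641
Σ(R_m − R̄_m)² = 261.0943  ⇒  Var(R_m) = 261.0943 / 7 = 37.2992
β = Cov / Var(R_m) = 24.8641 / 37.2992 = 0.6666
E(R) = R_f + β × MRP = 4.32% + 0.6666 × 7.14% = 9.08%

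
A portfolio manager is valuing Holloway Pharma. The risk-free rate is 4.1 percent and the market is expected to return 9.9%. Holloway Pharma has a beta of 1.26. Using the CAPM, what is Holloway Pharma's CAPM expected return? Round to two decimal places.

11.41%

Market risk premium = E(R_m) − R_f = 9.9% − 4.1% = 5.80%
E(R) = R_f + β × MRP = 4.1% + 1.26 × 5.8% = 11.41%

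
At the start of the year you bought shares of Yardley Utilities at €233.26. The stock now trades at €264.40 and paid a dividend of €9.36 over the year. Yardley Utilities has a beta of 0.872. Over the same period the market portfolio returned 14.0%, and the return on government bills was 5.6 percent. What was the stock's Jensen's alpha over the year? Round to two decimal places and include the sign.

+4.44%

Realised HPR = (P1 + D1 − P0) / P0 = (264.40 + 9.36 − 233.26) / 233.26 = 40.50 / 233.26 = 17.3626%
MRP = 14.0% − 5.6% = 8.40%
CAPM required = R_f + β·MRP = 5.6% + 0.872 × 8.4% = 12.9248%
α = realised − required = 17.3626% − 12.9248% = +4.44%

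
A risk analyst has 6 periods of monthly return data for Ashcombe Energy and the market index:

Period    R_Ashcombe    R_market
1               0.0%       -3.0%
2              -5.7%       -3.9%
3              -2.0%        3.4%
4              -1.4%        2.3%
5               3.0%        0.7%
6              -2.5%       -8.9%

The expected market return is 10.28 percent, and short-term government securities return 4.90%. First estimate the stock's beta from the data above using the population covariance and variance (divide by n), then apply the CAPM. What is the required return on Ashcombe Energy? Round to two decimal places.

Mean R_i = (0.0 − 5.7 − 2.0 − 1.4 + 3.0 − 2.5) / 6 = -1.4333%
Mean R_m = (-3.0 − 3.9 + 3.4 + 2.3 + 0.7 − 8.9) / 6 = -1.5667%
Σ(R_i − R̄_i)(R_m − R̄_m) = 23.0867  ⇒  Cov = 23.0867 / 6 = 3.8478
Σ(R_m − R̄_m)² = 106.0333  ⇒  Var(R_m) = 106.0333 / 6 = 17.6722
β = Cov / Var(R_m) = 3.8478 / 17.6722 = 0.2177
MRP = 10.28% − 4.90% = 5.38%
E(R) = R_f + β × MRP = 4.90% + 0.2177 × 5.38% = 6.07%

6.07%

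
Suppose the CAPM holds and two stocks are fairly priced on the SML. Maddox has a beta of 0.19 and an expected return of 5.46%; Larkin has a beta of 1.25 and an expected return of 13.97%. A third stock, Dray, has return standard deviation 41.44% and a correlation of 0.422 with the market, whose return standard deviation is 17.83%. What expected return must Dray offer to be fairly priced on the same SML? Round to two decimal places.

11.81%

MRP = (13.97% − 5.46%) / (1.25 − 0.19) = 8.0283%
R_f = 5.46% − 0.19 × 8.0283% = 3.9346%
β_Dray = ρ·σ_i/σ_m = 0.422 × 41.44 / 17.83 = 0.9808
E(R_Dray) = R_f + β × MRP = 3.9346% + 0.9808 × 8.0283% = 11.81%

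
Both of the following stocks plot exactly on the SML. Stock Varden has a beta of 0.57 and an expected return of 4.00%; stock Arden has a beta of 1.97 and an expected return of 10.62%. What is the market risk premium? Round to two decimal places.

Both satisfy E(R) = R_f + β·MRP, so the slope of the SML is
MRP = (10.62% − 4.00%) / (1.97 − 0.57) = 6.62% / 1.40 = 4.7286%

4.73%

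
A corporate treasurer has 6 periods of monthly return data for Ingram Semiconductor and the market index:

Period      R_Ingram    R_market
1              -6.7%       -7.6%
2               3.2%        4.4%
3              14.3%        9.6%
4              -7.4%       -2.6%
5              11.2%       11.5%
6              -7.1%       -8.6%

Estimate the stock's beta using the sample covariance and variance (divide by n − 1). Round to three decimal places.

Mean R_i = (-6.7 + 3.2 + 14.3 − 7.4 + 11.2 − 7.1) / 6 = 1.2500%
Mean R_m = (-7.6 + 4.4 + 9.6 − 2.6 + 11.5 − 8.6) / 6 = 1.1167%
Σ(R_i − R̄_i)(R_m − R̄_m) = 403.0050  ⇒  Cov = 403.0050 / 5 = 80.6010
Σ(R_m − R̄_m)² = 374.7683  ⇒  Var(R_m) = 374.7683 / 5 = 74.9537
β = Cov / Var(R_m) = 80.6010 / 74.9537 = 1.0753

1.075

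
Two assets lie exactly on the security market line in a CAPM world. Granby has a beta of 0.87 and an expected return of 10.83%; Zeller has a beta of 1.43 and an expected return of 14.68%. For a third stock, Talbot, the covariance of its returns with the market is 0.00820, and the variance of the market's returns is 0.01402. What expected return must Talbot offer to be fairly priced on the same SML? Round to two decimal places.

8.87%

MRP = (14.68% − 10.83%) / (1.43 − 0.87) = 6.8750%
R_f = 10.83% − 0.87 × 6.8750% = 4.8488%
β_Talbot = Cov / Var(R_m) = 0.00820 / 0.01402 = 0.5849
E(R_Talbot) = R_f + β × MRP = 4.8488% + 0.5849 × 6.8750% = 8.87%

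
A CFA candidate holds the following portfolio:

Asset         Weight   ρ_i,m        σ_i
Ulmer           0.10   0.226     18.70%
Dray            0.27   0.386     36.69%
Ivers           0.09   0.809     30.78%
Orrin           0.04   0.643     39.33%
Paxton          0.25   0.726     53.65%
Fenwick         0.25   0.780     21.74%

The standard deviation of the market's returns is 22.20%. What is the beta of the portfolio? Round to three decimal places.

β_Ulmer = 0.226 × 18.70% / 22.20% = 0.1904
β_Dray = 0.386 × 36.69% / 22.20% = 0.6379
β_Ivers = 0.809 × 30.78% / 22.20% = 1.1217
β_Orrin = 0.643 × 39.33% / 22.20% = 1.1392
β_Paxton = 0.726 × 53.65% / 22.20% = 1.7545
β_Fenwick = 0.780 × 21.74% / 22.20% = 0.7638
β_P = Σ w_i β_i = 0.10×0.1904 + 0.27×0.6379 + 0.09×1.1217 + 0.04×1.1392 + 0.25×1.7545 + 0.25×0.7638 = 0.9674

0.967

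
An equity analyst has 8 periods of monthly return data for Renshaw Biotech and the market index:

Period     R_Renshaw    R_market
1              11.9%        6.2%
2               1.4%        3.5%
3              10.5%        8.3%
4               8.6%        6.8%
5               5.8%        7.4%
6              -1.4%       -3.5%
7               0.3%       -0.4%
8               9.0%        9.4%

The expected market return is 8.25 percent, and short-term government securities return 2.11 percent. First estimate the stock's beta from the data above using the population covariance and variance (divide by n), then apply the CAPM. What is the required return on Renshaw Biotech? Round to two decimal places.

Mean R_i = (11.9 + 1.4 + 10.5 + 8.6 + 5.8 − 1.4 + 0.3 + 9.0) / 8 = 5.7625%
Mean R_m = (6.2 + 3.5 + 8.3 + 6.8 + 7.4 − 3.5 − 0.4 + 9.4) / 8 = 4.7125%
Σ(R_i − R̄_i)(R_m − R̄_m) = 139.3638  ⇒  Cov = 139.3638 / 8 = 17.4205
Σ(R_m − R̄_m)² = 143.6888  ⇒  Var(R_m) = 143.6888 / 8 = 17.9611
β = Cov / Var(R_m) = 17.4205 / 17.9611 = 0.9699
MRP = 8.25% − 2.11% = 6.14%
E(R) = R_f + β × MRP = 2.11% + 0.9699 × 6.14% = 8.07%

8.07%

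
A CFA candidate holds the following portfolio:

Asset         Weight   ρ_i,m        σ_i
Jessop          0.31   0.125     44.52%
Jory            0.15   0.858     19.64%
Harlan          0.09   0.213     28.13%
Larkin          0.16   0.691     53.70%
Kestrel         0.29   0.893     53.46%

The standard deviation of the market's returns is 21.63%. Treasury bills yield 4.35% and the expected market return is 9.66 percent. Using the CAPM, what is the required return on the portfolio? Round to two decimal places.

β_Jessop = 0.125 × 44.52% / 21.63% = 0.2573
β_Jory = 0.858 × 19.64% / 21.63% = 0.7791
β_Harlan = 0.213 × 28.13% / 21.63% = 0.2770
β_Larkin = 0.691 × 53.70% / 21.63% = 1.7155
β_Kestrel = 0.893 × 53.46% / 21.63% = 2.2071
β_P = Σ w_i β_i = 0.31×0.2573 + 0.15×0.7791 + 0.09×0.2770 + 0.16×1.7155 + 0.29×2.2071 = 1.1361
MRP = 9.66% − 4.35% = 5.31%
E(R_P) = R_f + β_P × MRP = 4.35% + 1.1361 × 5.31% = 10.38%

10.38%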